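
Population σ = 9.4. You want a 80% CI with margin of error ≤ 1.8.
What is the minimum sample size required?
n ≥ 45

For margin E ≤ 1.8:
n ≥ (z* · σ / E)²
n ≥ (1.282 · 9.4 / 1.8)²
n ≥ 44.82

Minimum n = 45 (rounding up)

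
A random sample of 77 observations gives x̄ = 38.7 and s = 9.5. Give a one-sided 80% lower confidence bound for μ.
μ ≥ 37.78

Lower bound (one-sided):
t* = 0.846 (one-sided for 80%)
Lower bound = x̄ - t* · s/√n = 38.7 - 0.846 · 9.5/√77 = 37.78

We are 80% confident that μ ≥ 37.78.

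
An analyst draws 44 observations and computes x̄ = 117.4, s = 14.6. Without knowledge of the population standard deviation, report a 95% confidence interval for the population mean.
(112.96, 121.84)

t-interval (σ unknown):
df = n - 1 = 43
t* = 2.017 for 95% confidence

Margin of error = t* · s/√n = 2.017 · 14.6/√44 = 4.44

CI: (112.96, 121.84)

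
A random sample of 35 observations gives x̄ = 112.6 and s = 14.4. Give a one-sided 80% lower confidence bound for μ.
μ ≥ 110.53

Lower bound (one-sided):
t* = 0.852 (one-sided for 80%)
Lower bound = x̄ - t* · s/√n = 112.6 - 0.852 · 14.4/√35 = 110.53

We are 80% confident that μ ≥ 110.53.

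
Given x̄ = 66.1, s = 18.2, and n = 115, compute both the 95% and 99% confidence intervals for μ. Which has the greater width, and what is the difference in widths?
99% CI is wider by 2.17

df = 114
95% CI: t* = 1.981, (62.74, 69.46), width = 2 · t* · s/√n = 6.72
99% CI: t* = 2.620, (61.65, 70.55), width = 2 · t* · s/√n = 8.89

The 99% CI is wider by 8.89 - 6.72 = 2.17.
Higher confidence requires a wider interval.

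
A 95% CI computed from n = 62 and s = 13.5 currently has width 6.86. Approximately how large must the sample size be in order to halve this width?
n ≈ 248

CI width ∝ 1/√n
To reduce width by factor 2, need √n to grow by 2 → need 2² = 4 times as many samples.

Current: n = 62, width = 6.86
New: n = 248, width ≈ 3.38

Width reduced by factor of 6.86/3.38 = 2.03.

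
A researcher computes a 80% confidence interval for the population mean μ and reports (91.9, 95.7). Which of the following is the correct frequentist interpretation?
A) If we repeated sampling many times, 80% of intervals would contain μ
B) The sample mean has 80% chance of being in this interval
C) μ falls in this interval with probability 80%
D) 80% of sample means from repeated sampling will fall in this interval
A

A) Correct — this is the frequentist long-run coverage interpretation.
B) Wrong — x̄ is observed and sits in the interval by construction.
C) Wrong — μ is fixed; the randomness lives in the interval, not in μ.
D) Wrong — coverage applies to intervals containing μ, not to future x̄ values.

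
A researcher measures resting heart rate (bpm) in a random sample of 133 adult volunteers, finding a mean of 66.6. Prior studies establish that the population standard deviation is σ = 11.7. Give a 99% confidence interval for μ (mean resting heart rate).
(63.99, 69.21)

z-interval (σ known):
z* = 2.576 for 99% confidence

Margin of error = z* · σ/√n = 2.576 · 11.7/√133 = 2.61

CI: (66.6 - 2.61, 66.6 + 2.61) = (63.99, 69.21)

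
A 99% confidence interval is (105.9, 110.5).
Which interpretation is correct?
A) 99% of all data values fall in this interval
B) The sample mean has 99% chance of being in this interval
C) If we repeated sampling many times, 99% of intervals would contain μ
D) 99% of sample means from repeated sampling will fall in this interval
C

A) Wrong — a CI is about the parameter μ, not individual data values.
B) Wrong — x̄ is observed and sits in the interval by construction.
C) Correct — this is the frequentist long-run coverage interpretation.
D) Wrong — coverage applies to intervals containing μ, not to future x̄ values.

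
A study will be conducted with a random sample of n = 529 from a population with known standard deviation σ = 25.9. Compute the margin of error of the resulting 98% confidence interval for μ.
Margin of error = 2.62

Margin of error = z* · σ/√n
= 2.326 · 25.9/√529
= 2.326 · 25.9/23.0000
= 2.62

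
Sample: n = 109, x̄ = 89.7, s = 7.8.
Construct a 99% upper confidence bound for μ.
μ ≤ 91.46

Upper bound (one-sided):
t* = 2.361 (one-sided for 99%)
Upper bound = x̄ + t* · s/√n = 89.7 + 2.361 · 7.8/√109 = 91.46

We are 99% confident that μ ≤ 91.46.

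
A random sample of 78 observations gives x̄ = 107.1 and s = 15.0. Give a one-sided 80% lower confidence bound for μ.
μ ≥ 105.66

Lower bound (one-sided):
t* = 0.846 (one-sided for 80%)
Lower bound = x̄ - t* · s/√n = 107.1 - 0.846 · 15.0/√78 = 105.66

We are 80% confident that μ ≥ 105.66.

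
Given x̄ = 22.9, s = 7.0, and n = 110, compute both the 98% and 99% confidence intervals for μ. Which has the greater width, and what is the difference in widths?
99% CI is wider by 0.35

df = 109
98% CI: t* = 2.361, (21.32, 24.48), width = 2 · t* · s/√n = 3.15
99% CI: t* = 2.622, (21.15, 24.65), width = 2 · t* · s/√n = 3.50

The 99% CI is wider by 3.50 - 3.15 = 0.35.
Higher confidence requires a wider interval.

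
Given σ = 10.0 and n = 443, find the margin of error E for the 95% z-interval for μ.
Margin of error = 0.93

Margin of error = z* · σ/√n
= 1.960 · 10.0/√443
= 1.960 · 10.0/21.0476
= 0.93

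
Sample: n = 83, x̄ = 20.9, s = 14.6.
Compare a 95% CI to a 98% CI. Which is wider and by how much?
98% CI is wider by 1.24

df = 82
95% CI: t* = 1.989, (17.71, 24.09), width = 2 · t* · s/√n = 6.37
98% CI: t* = 2.373, (17.10, 24.70), width = 2 · t* · s/√n = 7.61

The 98% CI is wider by 7.61 - 6.37 = 1.24.
Higher confidence requires a wider interval.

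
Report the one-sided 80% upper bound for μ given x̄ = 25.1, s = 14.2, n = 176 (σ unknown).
μ ≤ 26.00

Upper bound (one-sided):
t* = 0.844 (one-sided for 80%)
Upper bound = x̄ + t* · s/√n = 25.1 + 0.844 · 14.2/√176 = 26.00

We are 80% confident that μ ≤ 26.00.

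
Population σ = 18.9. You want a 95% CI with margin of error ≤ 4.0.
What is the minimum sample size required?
n ≥ 86

For margin E ≤ 4.0:
n ≥ (z* · σ / E)²
n ≥ (1.960 · 18.9 / 4.0)²
n ≥ 85.77

Minimum n = 86 (rounding up)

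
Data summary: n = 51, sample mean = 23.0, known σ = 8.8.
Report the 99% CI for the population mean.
(19.83, 26.17)

z-interval (σ known):
z* = 2.576 for 99% confidence

Margin of error = z* · σ/√n = 2.576 · 8.8/√51 = 3.17

CI: (23.0 - 3.17, 23.0 + 3.17) = (19.83, 26.17)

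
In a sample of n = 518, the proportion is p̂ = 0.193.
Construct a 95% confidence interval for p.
(0.159, 0.227)

Proportion CI:
SE = √(p̂(1-p̂)/n) = √(0.193 · 0.807 / 518) = 0.01734

z* = 1.960
Margin = z* · SE = 1.960 · 0.01734 = 0.0340

CI: 0.193 ± 0.0340 = (0.159, 0.227)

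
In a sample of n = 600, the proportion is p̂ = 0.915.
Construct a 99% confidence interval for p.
(0.886, 0.944)

Proportion CI:
SE = √(p̂(1-p̂)/n) = √(0.915 · 0.085 / 600) = 0.01139

z* = 2.576
Margin = z* · SE = 2.576 · 0.01139 = 0.0293

CI: 0.915 ± 0.0293 = (0.886, 0.944)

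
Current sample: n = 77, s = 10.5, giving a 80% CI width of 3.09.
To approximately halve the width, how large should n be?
n ≈ 308

CI width ∝ 1/√n
To reduce width by factor 2, need √n to grow by 2 → need 2² = 4 times as many samples.

Current: n = 77, width = 3.09
New: n = 308, width ≈ 1.54

Width reduced by factor of 3.09/1.54 = 2.01.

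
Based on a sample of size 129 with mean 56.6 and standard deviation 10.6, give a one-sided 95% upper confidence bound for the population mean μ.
μ ≤ 58.15

Upper bound (one-sided):
t* = 1.657 (one-sided for 95%)
Upper bound = x̄ + t* · s/√n = 56.6 + 1.657 · 10.6/√129 = 58.15

We are 95% confident that μ ≤ 58.15.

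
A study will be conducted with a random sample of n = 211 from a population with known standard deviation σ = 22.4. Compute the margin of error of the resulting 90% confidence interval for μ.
Margin of error = 2.54

Margin of error = z* · σ/√n
= 1.645 · 22.4/√211
= 1.645 · 22.4/14.5258
= 2.54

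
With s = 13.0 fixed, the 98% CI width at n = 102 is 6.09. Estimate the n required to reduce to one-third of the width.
n ≈ 918

CI width ∝ 1/√n
To reduce width by factor 3, need √n to grow by 3 → need 3² = 9 times as many samples.

Current: n = 102, width = 6.09
New: n = 918, width ≈ 2.00

Width reduced by factor of 6.09/2.00 = 3.04.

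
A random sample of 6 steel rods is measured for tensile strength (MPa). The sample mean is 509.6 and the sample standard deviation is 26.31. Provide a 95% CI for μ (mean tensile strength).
(481.98, 537.22)

t-interval (σ unknown):
df = n - 1 = 5
t* = 2.571 for 95% confidence

Margin of error = t* · s/√n = 2.571 · 26.31/√6 = 27.62

CI: (481.98, 537.22)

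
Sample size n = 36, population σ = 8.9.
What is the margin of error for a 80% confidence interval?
Margin of error = 1.90

Margin of error = z* · σ/√n
= 1.282 · 8.9/√36
= 1.282 · 8.9/6.0000
= 1.90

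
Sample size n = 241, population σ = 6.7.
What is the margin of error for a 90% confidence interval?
Margin of error = 0.71

Margin of error = z* · σ/√n
= 1.645 · 6.7/√241
= 1.645 · 6.7/15.5242
= 0.71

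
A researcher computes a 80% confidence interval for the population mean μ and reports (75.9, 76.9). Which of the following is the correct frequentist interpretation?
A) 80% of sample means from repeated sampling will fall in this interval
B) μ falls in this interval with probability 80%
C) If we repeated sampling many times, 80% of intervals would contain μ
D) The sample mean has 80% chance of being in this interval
C

A) Wrong — coverage applies to intervals containing μ, not to future x̄ values.
B) Wrong — μ is fixed; the randomness lives in the interval, not in μ.
C) Correct — this is the frequentist long-run coverage interpretation.
D) Wrong — x̄ is observed and sits in the interval by construction.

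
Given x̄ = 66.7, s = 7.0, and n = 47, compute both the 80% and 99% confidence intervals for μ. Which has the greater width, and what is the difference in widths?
99% CI is wider by 2.84

df = 46
80% CI: t* = 1.300, (65.37, 68.03), width = 2 · t* · s/√n = 2.65
99% CI: t* = 2.687, (63.96, 69.44), width = 2 · t* · s/√n = 5.49

The 99% CI is wider by 5.49 - 2.65 = 2.84.
Higher confidence requires a wider interval.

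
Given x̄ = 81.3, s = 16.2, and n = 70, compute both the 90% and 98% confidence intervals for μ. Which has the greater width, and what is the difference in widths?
98% CI is wider by 2.76

df = 69
90% CI: t* = 1.667, (78.07, 84.53), width = 2 · t* · s/√n = 6.46
98% CI: t* = 2.382, (76.69, 85.91), width = 2 · t* · s/√n = 9.22

The 98% CI is wider by 9.22 - 6.46 = 2.76.
Higher confidence requires a wider interval.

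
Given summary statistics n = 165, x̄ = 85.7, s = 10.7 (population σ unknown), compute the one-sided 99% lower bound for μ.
μ ≥ 83.74

Lower bound (one-sided):
t* = 2.349 (one-sided for 99%)
Lower bound = x̄ - t* · s/√n = 85.7 - 2.349 · 10.7/√165 = 83.74

We are 99% confident that μ ≥ 83.74.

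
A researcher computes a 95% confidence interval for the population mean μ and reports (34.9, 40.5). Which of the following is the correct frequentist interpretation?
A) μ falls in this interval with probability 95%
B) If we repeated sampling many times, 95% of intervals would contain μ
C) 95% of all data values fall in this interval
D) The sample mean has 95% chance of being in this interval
B

A) Wrong — μ is fixed; the randomness lives in the interval, not in μ.
B) Correct — this is the frequentist long-run coverage interpretation.
C) Wrong — a CI is about the parameter μ, not individual data values.
D) Wrong — x̄ is observed and sits in the interval by construction.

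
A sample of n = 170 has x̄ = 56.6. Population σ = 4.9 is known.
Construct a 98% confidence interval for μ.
(55.73, 57.47)

z-interval (σ known):
z* = 2.326 for 98% confidence

Margin of error = z* · σ/√n = 2.326 · 4.9/√170 = 0.87

CI: (56.6 - 0.87, 56.6 + 0.87) = (55.73, 57.47)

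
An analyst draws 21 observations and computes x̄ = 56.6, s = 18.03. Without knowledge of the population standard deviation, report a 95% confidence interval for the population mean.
(48.39, 64.81)

t-interval (σ unknown):
df = n - 1 = 20
t* = 2.086 for 95% confidence

Margin of error = t* · s/√n = 2.086 · 18.03/√21 = 8.21

CI: (48.39, 64.81)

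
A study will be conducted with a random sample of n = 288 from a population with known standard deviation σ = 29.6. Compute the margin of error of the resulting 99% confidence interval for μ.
Margin of error = 4.49

Margin of error = z* · σ/√n
= 2.576 · 29.6/√288
= 2.576 · 29.6/16.9706
= 4.49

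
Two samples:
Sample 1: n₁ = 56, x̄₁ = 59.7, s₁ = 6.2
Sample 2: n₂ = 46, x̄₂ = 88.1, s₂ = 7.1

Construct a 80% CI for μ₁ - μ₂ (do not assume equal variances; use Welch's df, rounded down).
(-30.12, -26.68)

Difference: x̄₁ - x̄₂ = -28.40
SE = √(s₁²/n₁ + s₂²/n₂) = √(6.2²/56 + 7.1²/46) = 1.3350
df = 90.10 → 90 (Welch–Satterthwaite, rounded down)
t* = 1.291

CI: -28.40 ± 1.291 · 1.3350 = -28.40 ± 1.72 = (-30.12, -26.68)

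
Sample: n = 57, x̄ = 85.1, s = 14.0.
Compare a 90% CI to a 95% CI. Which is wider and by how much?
95% CI is wider by 1.23

df = 56
90% CI: t* = 1.673, (82.00, 88.20), width = 2 · t* · s/√n = 6.20
95% CI: t* = 2.003, (81.39, 88.81), width = 2 · t* · s/√n = 7.43

The 95% CI is wider by 7.43 - 6.20 = 1.23.
Higher confidence requires a wider interval.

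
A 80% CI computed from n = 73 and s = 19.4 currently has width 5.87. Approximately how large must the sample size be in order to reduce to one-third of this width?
n ≈ 657

CI width ∝ 1/√n
To reduce width by factor 3, need √n to grow by 3 → need 3² = 9 times as many samples.

Current: n = 73, width = 5.87
New: n = 657, width ≈ 1.94

Width reduced by factor of 5.87/1.94 = 3.03.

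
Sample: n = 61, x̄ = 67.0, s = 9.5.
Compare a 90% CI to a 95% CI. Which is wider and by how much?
95% CI is wider by 0.80

df = 60
90% CI: t* = 1.671, (64.97, 69.03), width = 2 · t* · s/√n = 4.07
95% CI: t* = 2.000, (64.57, 69.43), width = 2 · t* · s/√n = 4.87

The 95% CI is wider by 4.87 - 4.07 = 0.80.
Higher confidence requires a wider interval.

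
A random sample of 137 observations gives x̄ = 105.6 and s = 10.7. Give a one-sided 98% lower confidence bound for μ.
μ ≥ 103.70

Lower bound (one-sided):
t* = 2.074 (one-sided for 98%)
Lower bound = x̄ - t* · s/√n = 105.6 - 2.074 · 10.7/√137 = 103.70

We are 98% confident that μ ≥ 103.70.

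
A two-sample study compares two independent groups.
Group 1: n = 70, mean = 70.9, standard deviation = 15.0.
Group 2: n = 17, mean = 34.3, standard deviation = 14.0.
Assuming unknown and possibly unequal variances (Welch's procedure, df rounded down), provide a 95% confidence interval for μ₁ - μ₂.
(28.69, 44.51)

Difference: x̄₁ - x̄₂ = 36.60
SE = √(s₁²/n₁ + s₂²/n₂) = √(15.0²/70 + 14.0²/17) = 3.8398
df = 25.70 → 25 (Welch–Satterthwaite, rounded down)
t* = 2.060

CI: 36.60 ± 2.060 · 3.8398 = 36.60 ± 7.91 = (28.69, 44.51)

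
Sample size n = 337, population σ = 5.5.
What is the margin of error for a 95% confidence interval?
Margin of error = 0.59

Margin of error = z* · σ/√n
= 1.960 · 5.5/√337
= 1.960 · 5.5/18.3576
= 0.59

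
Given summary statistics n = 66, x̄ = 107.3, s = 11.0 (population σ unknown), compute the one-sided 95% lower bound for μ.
μ ≥ 105.04

Lower bound (one-sided):
t* = 1.669 (one-sided for 95%)
Lower bound = x̄ - t* · s/√n = 107.3 - 1.669 · 11.0/√66 = 105.04

We are 95% confident that μ ≥ 105.04.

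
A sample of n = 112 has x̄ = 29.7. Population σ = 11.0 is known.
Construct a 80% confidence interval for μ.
(28.37, 31.03)

z-interval (σ known):
z* = 1.282 for 80% confidence

Margin of error = z* · σ/√n = 1.282 · 11.0/√112 = 1.33

CI: (29.7 - 1.33, 29.7 + 1.33) = (28.37, 31.03)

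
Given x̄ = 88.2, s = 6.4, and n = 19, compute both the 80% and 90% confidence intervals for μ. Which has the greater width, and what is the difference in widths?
90% CI is wider by 1.18

df = 18
80% CI: t* = 1.330, (86.25, 90.15), width = 2 · t* · s/√n = 3.91
90% CI: t* = 1.734, (85.65, 90.75), width = 2 · t* · s/√n = 5.09

The 90% CI is wider by 5.09 - 3.91 = 1.18.
Higher confidence requires a wider interval.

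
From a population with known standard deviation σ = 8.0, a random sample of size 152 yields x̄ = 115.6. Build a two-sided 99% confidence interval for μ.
(113.93, 117.27)

z-interval (σ known):
z* = 2.576 for 99% confidence

Margin of error = z* · σ/√n = 2.576 · 8.0/√152 = 1.67

CI: (115.6 - 1.67, 115.6 + 1.67) = (113.93, 117.27)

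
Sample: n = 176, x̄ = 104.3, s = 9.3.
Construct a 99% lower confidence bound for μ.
μ ≥ 102.65

Lower bound (one-sided):
t* = 2.348 (one-sided for 99%)
Lower bound = x̄ - t* · s/√n = 104.3 - 2.348 · 9.3/√176 = 102.65

We are 99% confident that μ ≥ 102.65.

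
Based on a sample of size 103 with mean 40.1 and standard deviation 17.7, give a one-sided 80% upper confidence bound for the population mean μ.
μ ≤ 41.57

Upper bound (one-sided):
t* = 0.845 (one-sided for 80%)
Upper bound = x̄ + t* · s/√n = 40.1 + 0.845 · 17.7/√103 = 41.57

We are 80% confident that μ ≤ 41.57.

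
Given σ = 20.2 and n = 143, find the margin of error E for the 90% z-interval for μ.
Margin of error = 2.78

Margin of error = z* · σ/√n
= 1.645 · 20.2/√143
= 1.645 · 20.2/11.9583
= 2.78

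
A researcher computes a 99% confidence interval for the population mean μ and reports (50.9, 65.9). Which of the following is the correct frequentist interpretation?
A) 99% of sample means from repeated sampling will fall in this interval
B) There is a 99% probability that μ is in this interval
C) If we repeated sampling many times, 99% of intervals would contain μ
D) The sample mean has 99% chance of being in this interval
C

A) Wrong — coverage applies to intervals containing μ, not to future x̄ values.
B) Wrong — μ is fixed; the randomness lives in the interval, not in μ.
C) Correct — this is the frequentist long-run coverage interpretation.
D) Wrong — x̄ is observed and sits in the interval by construction.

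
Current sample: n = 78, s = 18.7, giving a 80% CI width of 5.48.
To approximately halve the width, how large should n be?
n ≈ 312

CI width ∝ 1/√n
To reduce width by factor 2, need √n to grow by 2 → need 2² = 4 times as many samples.

Current: n = 78, width = 5.48
New: n = 312, width ≈ 2.72

Width reduced by factor of 5.48/2.72 = 2.01.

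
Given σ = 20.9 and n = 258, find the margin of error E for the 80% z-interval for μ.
Margin of error = 1.67

Margin of error = z* · σ/√n
= 1.282 · 20.9/√258
= 1.282 · 20.9/16.0624
= 1.67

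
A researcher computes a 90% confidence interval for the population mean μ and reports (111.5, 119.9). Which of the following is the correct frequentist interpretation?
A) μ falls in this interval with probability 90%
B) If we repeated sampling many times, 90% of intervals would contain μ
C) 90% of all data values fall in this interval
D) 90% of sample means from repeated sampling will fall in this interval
B

A) Wrong — μ is fixed; the randomness lives in the interval, not in μ.
B) Correct — this is the frequentist long-run coverage interpretation.
C) Wrong — a CI is about the parameter μ, not individual data values.
D) Wrong — coverage applies to intervals containing μ, not to future x̄ values.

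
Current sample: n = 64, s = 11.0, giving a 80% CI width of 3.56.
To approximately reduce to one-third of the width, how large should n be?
n ≈ 576

CI width ∝ 1/√n
To reduce width by factor 3, need √n to grow by 3 → need 3² = 9 times as many samples.

Current: n = 64, width = 3.56
New: n = 576, width ≈ 1.18

Width reduced by factor of 3.56/1.18 = 3.02.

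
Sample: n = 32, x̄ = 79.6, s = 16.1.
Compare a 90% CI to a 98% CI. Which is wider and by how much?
98% CI is wider by 4.31

df = 31
90% CI: t* = 1.696, (74.77, 84.43), width = 2 · t* · s/√n = 9.65
98% CI: t* = 2.453, (72.62, 86.58), width = 2 · t* · s/√n = 13.96

The 98% CI is wider by 13.96 - 9.65 = 4.31.
Higher confidence requires a wider interval.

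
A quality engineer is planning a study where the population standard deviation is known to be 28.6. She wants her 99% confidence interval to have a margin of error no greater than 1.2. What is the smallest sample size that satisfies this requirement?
n ≥ 3770

For margin E ≤ 1.2:
n ≥ (z* · σ / E)²
n ≥ (2.576 · 28.6 / 1.2)²
n ≥ 3769.31

Minimum n = 3770 (rounding up)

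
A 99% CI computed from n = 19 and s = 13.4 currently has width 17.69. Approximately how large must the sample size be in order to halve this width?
n ≈ 76

CI width ∝ 1/√n
To reduce width by factor 2, need √n to grow by 2 → need 2² = 4 times as many samples.

Current: n = 19, width = 17.69
New: n = 76, width ≈ 8.13

Width reduced by factor of 17.69/8.13 = 2.18.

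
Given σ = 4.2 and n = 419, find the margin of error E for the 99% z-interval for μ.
Margin of error = 0.53

Margin of error = z* · σ/√n
= 2.576 · 4.2/√419
= 2.576 · 4.2/20.4695
= 0.53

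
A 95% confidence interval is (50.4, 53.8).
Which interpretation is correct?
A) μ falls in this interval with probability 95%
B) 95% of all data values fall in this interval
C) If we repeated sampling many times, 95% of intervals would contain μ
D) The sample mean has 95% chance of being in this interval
C

A) Wrong — μ is fixed; the randomness lives in the interval, not in μ.
B) Wrong — a CI is about the parameter μ, not individual data values.
C) Correct — this is the frequentist long-run coverage interpretation.
D) Wrong — x̄ is observed and sits in the interval by construction.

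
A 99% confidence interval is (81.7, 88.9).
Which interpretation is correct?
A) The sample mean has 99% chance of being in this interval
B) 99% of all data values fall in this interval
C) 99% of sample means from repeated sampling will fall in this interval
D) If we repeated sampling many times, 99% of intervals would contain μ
D

A) Wrong — x̄ is observed and sits in the interval by construction.
B) Wrong — a CI is about the parameter μ, not individual data values.
C) Wrong — coverage applies to intervals containing μ, not to future x̄ values.
D) Correct — this is the frequentist long-run coverage interpretation.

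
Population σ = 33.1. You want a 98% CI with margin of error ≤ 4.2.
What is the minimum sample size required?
n ≥ 337

For margin E ≤ 4.2:
n ≥ (z* · σ / E)²
n ≥ (2.326 · 33.1 / 4.2)²
n ≥ 336.03

Minimum n = 337 (rounding up)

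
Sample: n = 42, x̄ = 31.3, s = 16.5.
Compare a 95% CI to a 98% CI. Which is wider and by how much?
98% CI is wider by 2.04

df = 41
95% CI: t* = 2.020, (26.16, 36.44), width = 2 · t* · s/√n = 10.29
98% CI: t* = 2.421, (25.14, 37.46), width = 2 · t* · s/√n = 12.33

The 98% CI is wider by 12.33 - 10.29 = 2.04.
Higher confidence requires a wider interval.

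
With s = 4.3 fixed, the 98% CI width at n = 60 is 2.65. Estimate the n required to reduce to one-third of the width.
n ≈ 540

CI width ∝ 1/√n
To reduce width by factor 3, need √n to grow by 3 → need 3² = 9 times as many samples.

Current: n = 60, width = 2.65
New: n = 540, width ≈ 0.86

Width reduced by factor of 2.65/0.86 = 3.08.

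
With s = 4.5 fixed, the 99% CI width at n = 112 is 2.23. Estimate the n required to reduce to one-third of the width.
n ≈ 1008

CI width ∝ 1/√n
To reduce width by factor 3, need √n to grow by 3 → need 3² = 9 times as many samples.

Current: n = 112, width = 2.23
New: n = 1008, width ≈ 0.73

Width reduced by factor of 2.23/0.73 = 3.05.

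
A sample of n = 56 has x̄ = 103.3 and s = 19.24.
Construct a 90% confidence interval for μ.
(99.00, 107.60)

t-interval (σ unknown):
df = n - 1 = 55
t* = 1.673 for 90% confidence

Margin of error = t* · s/√n = 1.673 · 19.24/√56 = 4.30

CI: (99.00, 107.60)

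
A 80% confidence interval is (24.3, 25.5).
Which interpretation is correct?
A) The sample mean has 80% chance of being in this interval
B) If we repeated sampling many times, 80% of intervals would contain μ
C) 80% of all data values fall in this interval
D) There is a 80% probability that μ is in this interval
B

A) Wrong — x̄ is observed and sits in the interval by construction.
B) Correct — this is the frequentist long-run coverage interpretation.
C) Wrong — a CI is about the parameter μ, not individual data values.
D) Wrong — μ is fixed; the randomness lives in the interval, not in μ.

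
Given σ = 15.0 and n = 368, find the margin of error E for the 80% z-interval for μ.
Margin of error = 1.00

Margin of error = z* · σ/√n
= 1.282 · 15.0/√368
= 1.282 · 15.0/19.1833
= 1.00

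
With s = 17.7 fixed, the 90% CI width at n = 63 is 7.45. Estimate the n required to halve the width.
n ≈ 252

CI width ∝ 1/√n
To reduce width by factor 2, need √n to grow by 2 → need 2² = 4 times as many samples.

Current: n = 63, width = 7.45
New: n = 252, width ≈ 3.68

Width reduced by factor of 7.45/3.68 = 2.02.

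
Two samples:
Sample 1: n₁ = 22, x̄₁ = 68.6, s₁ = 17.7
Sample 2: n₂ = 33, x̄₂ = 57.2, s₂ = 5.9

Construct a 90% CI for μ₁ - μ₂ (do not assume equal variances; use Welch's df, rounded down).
(4.71, 18.09)

Difference: x̄₁ - x̄₂ = 11.40
SE = √(s₁²/n₁ + s₂²/n₂) = √(17.7²/22 + 5.9²/33) = 3.9109
df = 24.14 → 24 (Welch–Satterthwaite, rounded down)
t* = 1.711

CI: 11.40 ± 1.711 · 3.9109 = 11.40 ± 6.69 = (4.71, 18.09)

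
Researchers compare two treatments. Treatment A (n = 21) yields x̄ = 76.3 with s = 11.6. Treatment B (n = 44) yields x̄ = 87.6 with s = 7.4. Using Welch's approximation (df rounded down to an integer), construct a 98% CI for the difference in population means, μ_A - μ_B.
(-18.12, -4.48)

Difference: x̄₁ - x̄₂ = -11.30
SE = √(s₁²/n₁ + s₂²/n₂) = √(11.6²/21 + 7.4²/44) = 2.7663
df = 28.03 → 28 (Welch–Satterthwaite, rounded down)
t* = 2.467

CI: -11.30 ± 2.467 · 2.7663 = -11.30 ± 6.82 = (-18.12, -4.48)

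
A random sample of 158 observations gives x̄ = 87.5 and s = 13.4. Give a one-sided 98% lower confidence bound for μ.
μ ≥ 85.29

Lower bound (one-sided):
t* = 2.071 (one-sided for 98%)
Lower bound = x̄ - t* · s/√n = 87.5 - 2.071 · 13.4/√158 = 85.29

We are 98% confident that μ ≥ 85.29.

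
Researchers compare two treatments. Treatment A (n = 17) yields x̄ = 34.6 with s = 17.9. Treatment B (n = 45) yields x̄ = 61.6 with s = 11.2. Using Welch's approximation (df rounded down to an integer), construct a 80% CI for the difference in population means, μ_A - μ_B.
(-33.16, -20.84)

Difference: x̄₁ - x̄₂ = -27.00
SE = √(s₁²/n₁ + s₂²/n₂) = √(17.9²/17 + 11.2²/45) = 4.6514
df = 20.92 → 20 (Welch–Satterthwaite, rounded down)
t* = 1.325

CI: -27.00 ± 1.325 · 4.6514 = -27.00 ± 6.16 = (-33.16, -20.84)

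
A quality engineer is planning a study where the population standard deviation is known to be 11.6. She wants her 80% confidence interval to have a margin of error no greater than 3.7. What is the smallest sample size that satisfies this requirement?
n ≥ 17

For margin E ≤ 3.7:
n ≥ (z* · σ / E)²
n ≥ (1.282 · 11.6 / 3.7)²
n ≥ 16.15

Minimum n = 17 (rounding up)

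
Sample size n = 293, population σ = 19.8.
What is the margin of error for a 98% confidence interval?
Margin of error = 2.69

Margin of error = z* · σ/√n
= 2.326 · 19.8/√293
= 2.326 · 19.8/17.1172
= 2.69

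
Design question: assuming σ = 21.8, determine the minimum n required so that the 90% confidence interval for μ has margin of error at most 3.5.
n ≥ 105

For margin E ≤ 3.5:
n ≥ (z* · σ / E)²
n ≥ (1.645 · 21.8 / 3.5)²
n ≥ 104.98

Minimum n = 105 (rounding up)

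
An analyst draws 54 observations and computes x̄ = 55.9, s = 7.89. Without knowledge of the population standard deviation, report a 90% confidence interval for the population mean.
(54.10, 57.70)

t-interval (σ unknown):
df = n - 1 = 53
t* = 1.674 for 90% confidence

Margin of error = t* · s/√n = 1.674 · 7.89/√54 = 1.80

CI: (54.10, 57.70)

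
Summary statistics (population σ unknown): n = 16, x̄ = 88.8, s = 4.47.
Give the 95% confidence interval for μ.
(86.42, 91.18)

t-interval (σ unknown):
df = n - 1 = 15
t* = 2.131 for 95% confidence

Margin of error = t* · s/√n = 2.131 · 4.47/√16 = 2.38

CI: (86.42, 91.18)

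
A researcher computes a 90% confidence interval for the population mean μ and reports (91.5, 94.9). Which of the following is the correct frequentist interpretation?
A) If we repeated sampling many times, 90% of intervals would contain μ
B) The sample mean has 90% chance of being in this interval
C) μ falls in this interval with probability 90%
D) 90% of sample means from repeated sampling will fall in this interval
A

A) Correct — this is the frequentist long-run coverage interpretation.
B) Wrong — x̄ is observed and sits in the interval by construction.
C) Wrong — μ is fixed; the randomness lives in the interval, not in μ.
D) Wrong — coverage applies to intervals containing μ, not to future x̄ values.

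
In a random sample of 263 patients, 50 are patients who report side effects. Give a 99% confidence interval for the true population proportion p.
(0.128, 0.252)

Proportion CI:
p̂ = 50/263 = 0.19011
SE = √(p̂(1-p̂)/n) = √(0.19011 · 0.80989 / 263) = 0.02420

z* = 2.576
Margin = z* · SE = 2.576 · 0.02420 = 0.0623

CI: 0.19011 ± 0.0623 = (0.128, 0.252)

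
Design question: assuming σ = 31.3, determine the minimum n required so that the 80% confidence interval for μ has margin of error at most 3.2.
n ≥ 158

For margin E ≤ 3.2:
n ≥ (z* · σ / E)²
n ≥ (1.282 · 31.3 / 3.2)²
n ≥ 157.24

Minimum n = 158 (rounding up)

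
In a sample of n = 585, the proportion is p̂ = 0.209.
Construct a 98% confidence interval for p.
(0.170, 0.248)

Proportion CI:
SE = √(p̂(1-p̂)/n) = √(0.209 · 0.791 / 585) = 0.01681

z* = 2.326
Margin = z* · SE = 2.326 · 0.01681 = 0.0391

CI: 0.209 ± 0.0391 = (0.170, 0.248)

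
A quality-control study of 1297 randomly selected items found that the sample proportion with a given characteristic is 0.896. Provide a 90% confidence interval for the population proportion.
(0.882, 0.910)

Proportion CI:
SE = √(p̂(1-p̂)/n) = √(0.896 · 0.104 / 1297) = 0.00848

z* = 1.645
Margin = z* · SE = 1.645 · 0.00848 = 0.0139

CI: 0.896 ± 0.0139 = (0.882, 0.910)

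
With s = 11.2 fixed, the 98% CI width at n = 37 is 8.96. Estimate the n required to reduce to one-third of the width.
n ≈ 333

CI width ∝ 1/√n
To reduce width by factor 3, need √n to grow by 3 → need 3² = 9 times as many samples.

Current: n = 37, width = 8.96
New: n = 333, width ≈ 2.87

Width reduced by factor of 8.96/2.87 = 3.12.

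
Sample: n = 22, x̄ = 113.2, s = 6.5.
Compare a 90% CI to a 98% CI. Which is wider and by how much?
98% CI is wider by 2.21

df = 21
90% CI: t* = 1.721, (110.82, 115.58), width = 2 · t* · s/√n = 4.77
98% CI: t* = 2.518, (109.71, 116.69), width = 2 · t* · s/√n = 6.98

The 98% CI is wider by 6.98 - 4.77 = 2.21.
Higher confidence requires a wider interval.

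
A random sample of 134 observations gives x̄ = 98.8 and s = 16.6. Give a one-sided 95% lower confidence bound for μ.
μ ≥ 96.43

Lower bound (one-sided):
t* = 1.656 (one-sided for 95%)
Lower bound = x̄ - t* · s/√n = 98.8 - 1.656 · 16.6/√134 = 96.43

We are 95% confident that μ ≥ 96.43.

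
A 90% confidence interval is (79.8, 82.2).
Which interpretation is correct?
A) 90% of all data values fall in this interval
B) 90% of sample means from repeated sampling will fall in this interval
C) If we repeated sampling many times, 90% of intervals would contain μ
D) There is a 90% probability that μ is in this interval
C

A) Wrong — a CI is about the parameter μ, not individual data values.
B) Wrong — coverage applies to intervals containing μ, not to future x̄ values.
C) Correct — this is the frequentist long-run coverage interpretation.
D) Wrong — μ is fixed; the randomness lives in the interval, not in μ.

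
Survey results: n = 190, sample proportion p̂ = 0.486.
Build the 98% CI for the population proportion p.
(0.402, 0.570)

Proportion CI:
SE = √(p̂(1-p̂)/n) = √(0.486 · 0.514 / 190) = 0.03626

z* = 2.326
Margin = z* · SE = 2.326 · 0.03626 = 0.0843

CI: 0.486 ± 0.0843 = (0.402, 0.570)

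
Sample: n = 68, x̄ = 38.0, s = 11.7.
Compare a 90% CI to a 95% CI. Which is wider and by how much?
95% CI is wider by 0.93

df = 67
90% CI: t* = 1.668, (35.63, 40.37), width = 2 · t* · s/√n = 4.73
95% CI: t* = 1.996, (35.17, 40.83), width = 2 · t* · s/√n = 5.66

The 95% CI is wider by 5.66 - 4.73 = 0.93.
Higher confidence requires a wider interval.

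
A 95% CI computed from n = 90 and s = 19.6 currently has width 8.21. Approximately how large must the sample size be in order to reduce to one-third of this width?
n ≈ 810

CI width ∝ 1/√n
To reduce width by factor 3, need √n to grow by 3 → need 3² = 9 times as many samples.

Current: n = 90, width = 8.21
New: n = 810, width ≈ 2.70

Width reduced by factor of 8.21/2.70 = 3.04.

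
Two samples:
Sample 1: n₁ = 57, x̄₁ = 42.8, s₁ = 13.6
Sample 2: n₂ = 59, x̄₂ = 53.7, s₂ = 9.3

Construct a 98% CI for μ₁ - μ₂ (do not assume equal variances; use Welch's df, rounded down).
(-16.03, -5.77)

Difference: x̄₁ - x̄₂ = -10.90
SE = √(s₁²/n₁ + s₂²/n₂) = √(13.6²/57 + 9.3²/59) = 2.1704
df = 98.60 → 98 (Welch–Satterthwaite, rounded down)
t* = 2.365

CI: -10.90 ± 2.365 · 2.1704 = -10.90 ± 5.13 = (-16.03, -5.77)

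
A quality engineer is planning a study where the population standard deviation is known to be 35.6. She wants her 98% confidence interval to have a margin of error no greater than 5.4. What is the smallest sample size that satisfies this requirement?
n ≥ 236

For margin E ≤ 5.4:
n ≥ (z* · σ / E)²
n ≥ (2.326 · 35.6 / 5.4)²
n ≥ 235.14

Minimum n = 236 (rounding up)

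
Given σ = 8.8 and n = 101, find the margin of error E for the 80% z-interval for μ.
Margin of error = 1.12

Margin of error = z* · σ/√n
= 1.282 · 8.8/√101
= 1.282 · 8.8/10.0499
= 1.12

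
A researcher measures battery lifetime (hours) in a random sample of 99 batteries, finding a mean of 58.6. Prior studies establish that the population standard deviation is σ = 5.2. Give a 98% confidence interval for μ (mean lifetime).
(57.38, 59.82)

z-interval (σ known):
z* = 2.326 for 98% confidence

Margin of error = z* · σ/√n = 2.326 · 5.2/√99 = 1.22

CI: (58.6 - 1.22, 58.6 + 1.22) = (57.38, 59.82)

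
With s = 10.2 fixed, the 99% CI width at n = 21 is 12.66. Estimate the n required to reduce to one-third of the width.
n ≈ 189

CI width ∝ 1/√n
To reduce width by factor 3, need √n to grow by 3 → need 3² = 9 times as many samples.

Current: n = 21, width = 12.66
New: n = 189, width ≈ 3.86

Width reduced by factor of 12.66/3.86 = 3.28.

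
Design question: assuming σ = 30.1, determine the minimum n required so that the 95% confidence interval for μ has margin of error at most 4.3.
n ≥ 189

For margin E ≤ 4.3:
n ≥ (z* · σ / E)²
n ≥ (1.960 · 30.1 / 4.3)²
n ≥ 188.24

Minimum n = 189 (rounding up)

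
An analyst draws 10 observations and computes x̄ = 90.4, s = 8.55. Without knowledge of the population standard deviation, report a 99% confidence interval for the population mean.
(81.61, 99.19)

t-interval (σ unknown):
df = n - 1 = 9
t* = 3.250 for 99% confidence

Margin of error = t* · s/√n = 3.250 · 8.55/√10 = 8.79

CI: (81.61, 99.19)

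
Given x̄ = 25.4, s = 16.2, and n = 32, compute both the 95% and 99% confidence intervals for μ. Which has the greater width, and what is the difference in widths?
99% CI is wider by 4.04

df = 31
95% CI: t* = 2.040, (19.56, 31.24), width = 2 · t* · s/√n = 11.68
99% CI: t* = 2.744, (17.54, 33.26), width = 2 · t* · s/√n = 15.72

The 99% CI is wider by 15.72 - 11.68 = 4.04.
Higher confidence requires a wider interval.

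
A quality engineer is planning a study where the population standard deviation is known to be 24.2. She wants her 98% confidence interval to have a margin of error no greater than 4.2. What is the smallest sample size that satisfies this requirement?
n ≥ 180

For margin E ≤ 4.2:
n ≥ (z* · σ / E)²
n ≥ (2.326 · 24.2 / 4.2)²
n ≥ 179.62

Minimum n = 180 (rounding up)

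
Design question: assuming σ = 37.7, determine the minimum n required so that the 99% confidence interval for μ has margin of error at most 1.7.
n ≥ 3264

For margin E ≤ 1.7:
n ≥ (z* · σ / E)²
n ≥ (2.576 · 37.7 / 1.7)²
n ≥ 3263.45

Minimum n = 3264 (rounding up)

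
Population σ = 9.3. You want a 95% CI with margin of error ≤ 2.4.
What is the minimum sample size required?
n ≥ 58

For margin E ≤ 2.4:
n ≥ (z* · σ / E)²
n ≥ (1.960 · 9.3 / 2.4)²
n ≥ 57.68

Minimum n = 58 (rounding up)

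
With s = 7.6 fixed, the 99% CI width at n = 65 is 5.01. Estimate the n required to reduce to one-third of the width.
n ≈ 585

CI width ∝ 1/√n
To reduce width by factor 3, need √n to grow by 3 → need 3² = 9 times as many samples.

Current: n = 65, width = 5.01
New: n = 585, width ≈ 1.62

Width reduced by factor of 5.01/1.62 = 3.09.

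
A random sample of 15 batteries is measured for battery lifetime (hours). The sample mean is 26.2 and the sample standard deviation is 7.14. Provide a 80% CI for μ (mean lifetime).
(23.72, 28.68)

t-interval (σ unknown):
df = n - 1 = 14
t* = 1.345 for 80% confidence

Margin of error = t* · s/√n = 1.345 · 7.14/√15 = 2.48

CI: (23.72, 28.68)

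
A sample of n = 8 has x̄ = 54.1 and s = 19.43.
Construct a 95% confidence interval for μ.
(37.85, 70.35)

t-interval (σ unknown):
df = n - 1 = 7
t* = 2.365 for 95% confidence

Margin of error = t* · s/√n = 2.365 · 19.43/√8 = 16.25

CI: (37.85, 70.35)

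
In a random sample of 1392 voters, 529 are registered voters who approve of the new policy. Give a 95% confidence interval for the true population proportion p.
(0.355, 0.406)

Proportion CI:
p̂ = 529/1392 = 0.38003
SE = √(p̂(1-p̂)/n) = √(0.38003 · 0.61997 / 1392) = 0.01301

z* = 1.960
Margin = z* · SE = 1.960 · 0.01301 = 0.0255

CI: 0.38003 ± 0.0255 = (0.355, 0.406)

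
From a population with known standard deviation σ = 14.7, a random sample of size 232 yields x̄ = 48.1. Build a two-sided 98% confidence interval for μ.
(45.86, 50.34)

z-interval (σ known):
z* = 2.326 for 98% confidence

Margin of error = z* · σ/√n = 2.326 · 14.7/√232 = 2.24

CI: (48.1 - 2.24, 48.1 + 2.24) = (45.86, 50.34)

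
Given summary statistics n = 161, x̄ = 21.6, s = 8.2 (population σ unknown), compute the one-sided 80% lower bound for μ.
μ ≥ 21.05

Lower bound (one-sided):
t* = 0.844 (one-sided for 80%)
Lower bound = x̄ - t* · s/√n = 21.6 - 0.844 · 8.2/√161 = 21.05

We are 80% confident that μ ≥ 21.05.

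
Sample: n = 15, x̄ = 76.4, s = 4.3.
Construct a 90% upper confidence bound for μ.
μ ≤ 77.89

Upper bound (one-sided):
t* = 1.345 (one-sided for 90%)
Upper bound = x̄ + t* · s/√n = 76.4 + 1.345 · 4.3/√15 = 77.89

We are 90% confident that μ ≤ 77.89.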